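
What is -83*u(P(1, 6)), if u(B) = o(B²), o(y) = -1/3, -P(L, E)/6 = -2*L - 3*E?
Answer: 83/3 ≈ 27.667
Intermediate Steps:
P(L, E) = 12*L + 18*E (P(L, E) = -6*(-2*L - 3*E) = -6*(-3*E - 2*L) = 12*L + 18*E)
o(y) = -⅓ (o(y) = -1*⅓ = -⅓)
u(B) = -⅓
-83*u(P(1, 6)) = -83*(-⅓) = 83/3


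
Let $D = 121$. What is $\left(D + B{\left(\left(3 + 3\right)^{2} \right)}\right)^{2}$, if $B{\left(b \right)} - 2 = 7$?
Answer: $16900$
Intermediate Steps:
$B{\left(b \right)} = 9$ ($B{\left(b \right)} = 2 + 7 = 9$)
$\left(D + B{\left(\left(3 + 3\right)^{2} \right)}\right)^{2} = \left(121 + 9\right)^{2} = 130^{2} = 16900$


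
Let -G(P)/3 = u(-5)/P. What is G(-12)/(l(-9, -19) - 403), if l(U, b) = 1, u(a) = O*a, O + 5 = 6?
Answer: 5/1608 ≈ 0.0031095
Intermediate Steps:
O = 1 (O = -5 + 6 = 1)
u(a) = a (u(a) = 1*a = a)
G(P) = 15/P (G(P) = -(-15)/P = 15/P)
G(-12)/(l(-9, -19) - 403) = (15/(-12))/(1 - 403) = (15*(-1/12))/(-402) = -5/4*(-1/402) = 5/1608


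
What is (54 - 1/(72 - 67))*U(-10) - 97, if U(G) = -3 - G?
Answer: 1398/5 ≈ 279.60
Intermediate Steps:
(54 - 1/(72 - 67))*U(-10) - 97 = (54 - 1/(72 - 67))*(-3 - 1*(-10)) - 97 = (54 - 1/5)*(-3 + 10) - 97 = (54 - 1*1/5)*7 - 97 = (54 - 1/5)*7 - 97 = (269/5)*7 - 97 = 1883/5 - 97 = 1398/5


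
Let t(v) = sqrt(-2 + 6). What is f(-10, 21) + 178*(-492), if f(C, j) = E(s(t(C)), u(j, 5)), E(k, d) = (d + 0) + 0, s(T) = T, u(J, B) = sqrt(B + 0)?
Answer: -87576 + sqrt(5) ≈ -87574.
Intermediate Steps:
t(v) = 2 (t(v) = sqrt(4) = 2)
u(J, B) = sqrt(B)
E(k, d) = d (E(k, d) = d + 0 = d)
f(C, j) = sqrt(5)
f(-10, 21) + 178*(-492) = sqrt(5) + 178*(-492) = sqrt(5) - 87576 = -87576 + sqrt(5)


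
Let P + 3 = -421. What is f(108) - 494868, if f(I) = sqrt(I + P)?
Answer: -494868 + 2*I*sqrt(79) ≈ -4.9487e+5 + 17.776*I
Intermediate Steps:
P = -424 (P = -3 - 421 = -424)
f(I) = sqrt(-424 + I) (f(I) = sqrt(I - 424) = sqrt(-424 + I))
f(108) - 494868 = sqrt(-424 + 108) - 494868 = sqrt(-316) - 494868 = 2*I*sqrt(79) - 494868 = -494868 + 2*I*sqrt(79)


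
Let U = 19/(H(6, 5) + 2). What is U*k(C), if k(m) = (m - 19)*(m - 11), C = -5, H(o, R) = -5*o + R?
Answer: -7296/23 ≈ -317.22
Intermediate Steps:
H(o, R) = R - 5*o
k(m) = (-19 + m)*(-11 + m)
U = -19/23 (U = 19/((5 - 5*6) + 2) = 19/((5 - 30) + 2) = 19/(-25 + 2) = 19/(-23) = -1/23*19 = -19/23 ≈ -0.82609)
U*k(C) = -19*(209 + (-5)**2 - 30*(-5))/23 = -19*(209 + 25 + 150)/23 = -19/23*384 = -7296/23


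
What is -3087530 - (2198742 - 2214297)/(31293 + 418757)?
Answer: -277908572189/90010 ≈ -3.0875e+6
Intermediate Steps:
-3087530 - (2198742 - 2214297)/(31293 + 418757) = -3087530 - (-15555)/450050 = -3087530 - 1*(-3111/90010) = -3087530 + 3111/90010 = -277908572189/90010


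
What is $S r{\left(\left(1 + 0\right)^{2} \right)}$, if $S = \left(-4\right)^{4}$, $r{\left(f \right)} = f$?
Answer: $256$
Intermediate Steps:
$S = 256$
$S r{\left(\left(1 + 0\right)^{2} \right)} = 256 \left(1 + 0\right)^{2} = 256 \cdot 1^{2} = 256 \cdot 1 = 256$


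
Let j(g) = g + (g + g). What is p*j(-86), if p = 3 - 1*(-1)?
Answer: -1032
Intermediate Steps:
p = 4 (p = 3 + 1 = 4)
j(g) = 3*g (j(g) = g + 2*g = 3*g)
p*j(-86) = 4*(3*(-86)) = 4*(-258) = -1032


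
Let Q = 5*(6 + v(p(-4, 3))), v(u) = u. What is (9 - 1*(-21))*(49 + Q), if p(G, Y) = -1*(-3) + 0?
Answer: 2820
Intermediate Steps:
p(G, Y) = 3 (p(G, Y) = 3 + 0 = 3)
Q = 45 (Q = 5*(6 + 3) = 5*9 = 45)
(9 - 1*(-21))*(49 + Q) = (9 - 1*(-21))*(49 + 45) = (9 + 21)*94 = 30*94 = 2820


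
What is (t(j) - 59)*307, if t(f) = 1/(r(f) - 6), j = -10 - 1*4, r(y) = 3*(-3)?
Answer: -272002/15 ≈ -18133.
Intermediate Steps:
r(y) = -9
j = -14 (j = -10 - 4 = -14)
t(f) = -1/15 (t(f) = 1/(-9 - 6) = 1/(-15) = -1/15)
(t(j) - 59)*307 = (-1/15 - 59)*307 = -886/15*307 = -272002/15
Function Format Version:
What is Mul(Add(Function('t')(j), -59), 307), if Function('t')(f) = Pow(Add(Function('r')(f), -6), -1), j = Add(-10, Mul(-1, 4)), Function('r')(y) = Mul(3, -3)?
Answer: Rational(-272002, 15) ≈ -18133.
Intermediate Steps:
Function('r')(y) = -9
j = -14 (j = Add(-10, -4) = -14)
Function('t')(f) = Rational(-1, 15) (Function('t')(f) = Pow(Add(-9, -6), -1) = Pow(-15, -1) = Rational(-1, 15))
Mul(Add(Function('t')(j), -59), 307) = Mul(Add(Rational(-1, 15), -59), 307) = Mul(Rational(-886, 15), 307) = Rational(-272002, 15)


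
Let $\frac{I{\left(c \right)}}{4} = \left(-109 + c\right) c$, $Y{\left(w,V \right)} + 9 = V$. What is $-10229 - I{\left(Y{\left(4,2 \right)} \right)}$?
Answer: $-13477$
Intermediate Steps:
$Y{\left(w,V \right)} = -9 + V$
$I{\left(c \right)} = 4 c \left(-109 + c\right)$ ($I{\left(c \right)} = 4 \left(-109 + c\right) c = 4 c \left(-109 + c\right)$)
$-10229 - I{\left(Y{\left(4,2 \right)} \right)} = -10229 - 4 \left(-9 + 2\right) \left(-109 + \left(-9 + 2\right)\right) = -10229 - 4 \left(-7\right) \left(-109 - 7\right) = -10229 - 4 \left(-7\right) \left(-116\right) = -10229 - 3248 = -13477$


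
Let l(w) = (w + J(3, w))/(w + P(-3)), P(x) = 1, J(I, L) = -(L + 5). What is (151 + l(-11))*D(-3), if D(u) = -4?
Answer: -606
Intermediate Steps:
J(I, L) = -5 - L (J(I, L) = -(5 + L) = -5 - L)
l(w) = -5/(1 + w) (l(w) = (w + (-5 - w))/(w + 1) = -5/(1 + w))
(151 + l(-11))*D(-3) = (151 - 5/(1 - 11))*(-4) = (151 - 5/(-10))*(-4) = (151 - 5*(-⅒))*(-4) = (151 + ½)*(-4) = (303/2)*(-4) = -606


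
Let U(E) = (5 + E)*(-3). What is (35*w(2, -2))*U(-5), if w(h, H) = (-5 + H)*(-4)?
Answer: 0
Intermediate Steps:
w(h, H) = 20 - 4*H
U(E) = -15 - 3*E
(35*w(2, -2))*U(-5) = (35*(20 - 4*(-2)))*(-15 - 3*(-5)) = (35*(20 + 8))*(-15 + 15) = (35*28)*0 = 980*0 = 0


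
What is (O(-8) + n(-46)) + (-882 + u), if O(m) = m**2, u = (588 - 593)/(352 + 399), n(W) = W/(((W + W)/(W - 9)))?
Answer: -1269951/1502 ≈ -845.51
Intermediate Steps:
n(W) = -9/2 + W/2 (n(W) = W/(((2*W)/(-9 + W))) = W/((2*W/(-9 + W))) = W*((-9 + W)/(2*W)) = -9/2 + W/2)
u = -5/751 ≈ -0.0066578
(O(-8) + n(-46)) + (-882 + u) = ((-8)**2 + (-9/2 + (1/2)*(-46))) + (-882 - 5/751) = (64 + (-9/2 - 23)) - 662387/751 = (64 - 55/2) - 662387/751 = 73/2 - 662387/751 = -1269951/1502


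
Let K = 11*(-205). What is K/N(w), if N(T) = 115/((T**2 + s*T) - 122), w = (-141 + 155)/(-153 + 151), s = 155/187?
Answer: 604176/391 ≈ 1545.2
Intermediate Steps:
K = -2255
s = 155/187 (s = 155*(1/187) = 155/187 ≈ 0.82888)
w = -7 (w = 14/(-2) = 14*(-1/2) = -7)
N(T) = 115/(-122 + T**2 + 155*T/187) (N(T) = 115/((T**2 + 155*T/187) - 122) = 115/(-122 + T**2 + 155*T/187))
K/N(w) = -2255/(21505/(-22814 + 155*(-7) + 187*(-7)**2)) = -2255/(21505/(-22814 - 1085 + 187*49)) = -2255/(21505/(-22814 - 1085 + 9163)) = -2255/(21505/(-14736)) = -2255/(21505*(-1/14736)) = -2255/(-21505/14736) = -2255*(-14736/21505) = 604176/391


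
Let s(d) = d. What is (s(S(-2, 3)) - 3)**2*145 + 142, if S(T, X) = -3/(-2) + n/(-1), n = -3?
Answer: 1873/4 ≈ 468.25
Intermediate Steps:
S(T, X) = 9/2 (S(T, X) = -3/(-2) - 3/(-1) = -3*(-1/2) - 3*(-1) = 3/2 + 3 = 9/2)
(s(S(-2, 3)) - 3)**2*145 + 142 = (9/2 - 3)**2*145 + 142 = (3/2)**2*145 + 142 = (9/4)*145 + 142 = 1305/4 + 142 = 1873/4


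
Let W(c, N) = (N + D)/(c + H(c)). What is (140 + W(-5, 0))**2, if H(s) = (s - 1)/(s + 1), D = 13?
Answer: 910116/49 ≈ 18574.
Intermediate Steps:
H(s) = (-1 + s)/(1 + s)
W(c, N) = (13 + N)/(c + (-1 + c)/(1 + c)) (W(c, N) = (N + 13)/(c + (-1 + c)/(1 + c)) = (13 + N)/(c + (-1 + c)/(1 + c)))
(140 + W(-5, 0))**2 = (140 + (1 - 5)*(13 + 0)/(-1 - 5 - 5*(1 - 5)))**2 = (140 - 4*13/(-1 - 5 - 5*(-4)))**2 = (140 - 4*13/(-1 - 5 + 20))**2 = (140 - 4*13/14)**2 = (140 + (1/14)*(-4)*13)**2 = (140 - 26/7)**2 = (954/7)**2 = 910116/49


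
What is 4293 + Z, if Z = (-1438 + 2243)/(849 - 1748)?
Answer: 3858602/899 ≈ 4292.1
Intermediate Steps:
Z = -805/899 (Z = 805/(-899) = 805*(-1/899) = -805/899 ≈ -0.89544)
4293 + Z = 4293 - 805/899 = 3858602/899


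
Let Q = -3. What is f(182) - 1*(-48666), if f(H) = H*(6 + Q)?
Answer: 49212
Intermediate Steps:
f(H) = 3*H (f(H) = H*(6 - 3) = H*3 = 3*H)
f(182) - 1*(-48666) = 3*182 - 1*(-48666) = 546 + 48666 = 49212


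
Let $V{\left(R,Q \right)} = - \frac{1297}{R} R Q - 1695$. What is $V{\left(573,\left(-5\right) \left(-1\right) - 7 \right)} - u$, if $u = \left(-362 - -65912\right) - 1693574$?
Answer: $1628923$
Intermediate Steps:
$V{\left(R,Q \right)} = -1695 - 1297 Q$ ($V{\left(R,Q \right)} = - 1297 Q - 1695 = -1695 - 1297 Q$)
$u = -1628024$ ($u = \left(-362 + 65912\right) - 1693574 = 65550 - 1693574 = -1628024$)
$V{\left(573,\left(-5\right) \left(-1\right) - 7 \right)} - u = \left(-1695 - 1297 \left(\left(-5\right) \left(-1\right) - 7\right)\right) - -1628024 = \left(-1695 - 1297 \left(5 - 7\right)\right) + 1628024 = \left(-1695 - -2594\right) + 1628024 = \left(-1695 + 2594\right) + 1628024 = 899 + 1628024 = 1628923$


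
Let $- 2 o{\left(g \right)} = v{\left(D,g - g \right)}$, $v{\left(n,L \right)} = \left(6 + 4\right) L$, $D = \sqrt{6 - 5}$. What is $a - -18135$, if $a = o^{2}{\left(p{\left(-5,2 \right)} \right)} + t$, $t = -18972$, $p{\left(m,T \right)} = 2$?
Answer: $-837$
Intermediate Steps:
$D = 1$ ($D = \sqrt{1} = 1$)
$v{\left(n,L \right)} = 10 L$
$o{\left(g \right)} = 0$ ($o{\left(g \right)} = - \frac{10 \left(g - g\right)}{2} = - \frac{10 \cdot 0}{2} = \left(- \frac{1}{2}\right) 0 = 0$)
$a = -18972$ ($a = 0^{2} - 18972 = 0 - 18972 = -18972$)
$a - -18135 = -18972 - -18135 = -18972 + 18135 = -837$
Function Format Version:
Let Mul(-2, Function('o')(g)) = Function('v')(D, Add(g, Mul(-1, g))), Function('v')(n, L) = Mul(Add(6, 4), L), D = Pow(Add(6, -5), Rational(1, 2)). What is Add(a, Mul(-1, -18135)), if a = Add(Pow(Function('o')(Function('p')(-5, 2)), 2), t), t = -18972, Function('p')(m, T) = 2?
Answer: -837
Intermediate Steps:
D = 1 (D = Pow(1, Rational(1, 2)) = 1)
Function('v')(n, L) = Mul(10, L)
Function('o')(g) = 0 (Function('o')(g) = Mul(Rational(-1, 2), Mul(10, Add(g, Mul(-1, g)))) = Mul(Rational(-1, 2), Mul(10, 0)) = Mul(Rational(-1, 2), 0) = 0)
a = -18972 (a = Add(Pow(0, 2), -18972) = Add(0, -18972) = -18972)
Add(a, Mul(-1, -18135)) = Add(-18972, Mul(-1, -18135)) = Add(-18972, 18135) = -837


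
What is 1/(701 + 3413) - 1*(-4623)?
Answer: 19019023/4114 ≈ 4623.0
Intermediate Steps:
1/(701 + 3413) - 1*(-4623) = 1/4114 + 4623 = 19019023/4114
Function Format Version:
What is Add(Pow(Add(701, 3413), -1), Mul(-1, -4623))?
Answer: Rational(19019023, 4114) ≈ 4623.0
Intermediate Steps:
Add(Pow(Add(701, 3413), -1), Mul(-1, -4623)) = Add(Pow(4114, -1), 4623) = Add(Rational(1, 4114), 4623) = Rational(19019023, 4114)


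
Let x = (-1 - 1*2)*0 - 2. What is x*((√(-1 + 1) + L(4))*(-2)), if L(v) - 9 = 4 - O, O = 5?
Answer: 32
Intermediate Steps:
L(v) = 8 (L(v) = 9 + (4 - 1*5) = 9 + (4 - 5) = 9 - 1 = 8)
x = -2 (x = (-1 - 2)*0 - 2 = -3*0 - 2 = 0 - 2 = -2)
x*((√(-1 + 1) + L(4))*(-2)) = -2*(√(-1 + 1) + 8)*(-2) = -2*(√0 + 8)*(-2) = -2*(0 + 8)*(-2) = -16*(-2) = -2*(-16) = 32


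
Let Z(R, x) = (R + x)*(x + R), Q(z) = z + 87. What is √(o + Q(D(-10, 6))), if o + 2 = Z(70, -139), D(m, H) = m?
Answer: 2*√1209 ≈ 69.541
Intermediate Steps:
Q(z) = 87 + z
Z(R, x) = (R + x)² (Z(R, x) = (R + x)*(R + x) = (R + x)²)
o = 4759 (o = -2 + (70 - 139)² = -2 + (-69)² = -2 + 4761 = 4759)
√(o + Q(D(-10, 6))) = √(4759 + (87 - 10)) = √(4759 + 77) = √4836 = 2*√1209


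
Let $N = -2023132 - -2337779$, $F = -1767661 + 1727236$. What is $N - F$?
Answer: $355072$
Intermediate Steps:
$F = -40425$
$N = 314647$ ($N = -2023132 + 2337779 = 314647$)
$N - F = 314647 - -40425 = 314647 + 40425 = 355072$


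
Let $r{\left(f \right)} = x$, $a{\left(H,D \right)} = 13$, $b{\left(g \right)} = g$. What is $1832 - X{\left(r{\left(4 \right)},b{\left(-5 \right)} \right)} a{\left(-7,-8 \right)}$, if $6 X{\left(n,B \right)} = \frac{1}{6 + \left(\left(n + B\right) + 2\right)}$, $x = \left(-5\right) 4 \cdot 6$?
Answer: $\frac{98929}{54} \approx 1832.0$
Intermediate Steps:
$x = -120$ ($x = \left(-20\right) 6 = -120$)
$r{\left(f \right)} = -120$
$X{\left(n,B \right)} = \frac{1}{6 \left(8 + B + n\right)}$ ($X{\left(n,B \right)} = \frac{1}{6 \left(6 + \left(\left(n + B\right) + 2\right)\right)} = \frac{1}{6 \left(6 + \left(\left(B + n\right) + 2\right)\right)} = \frac{1}{6 \left(6 + \left(2 + B + n\right)\right)} = \frac{1}{6 \left(8 + B + n\right)}$)
$1832 - X{\left(r{\left(4 \right)},b{\left(-5 \right)} \right)} a{\left(-7,-8 \right)} = 1832 - \frac{1}{6 \left(8 - 5 - 120\right)} 13 = 1832 - \frac{1}{6 \left(-117\right)} 13 = 1832 - \frac{1}{6} \left(- \frac{1}{117}\right) 13 = 1832 - \left(- \frac{1}{702}\right) 13 = 1832 - - \frac{1}{54} = 1832 + \frac{1}{54} = \frac{98929}{54}$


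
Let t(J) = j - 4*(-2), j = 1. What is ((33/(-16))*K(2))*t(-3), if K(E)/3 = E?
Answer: -891/8 ≈ -111.38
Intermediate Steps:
t(J) = 9 (t(J) = 1 - 4*(-2) = 1 + 8 = 9)
K(E) = 3*E
((33/(-16))*K(2))*t(-3) = ((33/(-16))*(3*2))*9 = ((33*(-1/16))*6)*9 = -33/16*6*9 = -99/8*9 = -891/8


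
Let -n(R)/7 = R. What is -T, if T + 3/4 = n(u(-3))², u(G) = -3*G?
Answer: -15873/4 ≈ -3968.3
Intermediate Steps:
n(R) = -7*R
T = 15873/4 (T = -¾ + (-(-21)*(-3))² = -¾ + (-7*9)² = -¾ + (-63)² = -¾ + 3969 = 15873/4 ≈ 3968.3)
-T = -1*15873/4 = -15873/4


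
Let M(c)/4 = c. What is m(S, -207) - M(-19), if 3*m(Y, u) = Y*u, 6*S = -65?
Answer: 1647/2 ≈ 823.50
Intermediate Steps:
S = -65/6 (S = (1/6)*(-65) = -65/6 ≈ -10.833)
M(c) = 4*c
m(Y, u) = Y*u/3 (m(Y, u) = (Y*u)/3 = Y*u/3)
m(S, -207) - M(-19) = (1/3)*(-65/6)*(-207) - 4*(-19) = 1495/2 - 1*(-76) = 1495/2 + 76 = 1647/2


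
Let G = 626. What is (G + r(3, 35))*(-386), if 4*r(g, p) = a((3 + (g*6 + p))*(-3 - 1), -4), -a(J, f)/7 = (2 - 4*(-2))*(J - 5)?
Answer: -1788531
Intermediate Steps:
a(J, f) = 350 - 70*J (a(J, f) = -7*(2 - 4*(-2))*(J - 5) = -7*(2 + 8)*(-5 + J) = -70*(-5 + J) = -7*(-50 + 10*J) = 350 - 70*J)
r(g, p) = 595/2 + 70*p + 420*g (r(g, p) = (350 - 70*(3 + (g*6 + p))*(-3 - 1))/4 = (350 - 70*(3 + (6*g + p))*(-4))/4 = (350 - 70*(3 + (p + 6*g))*(-4))/4 = (350 - 70*(3 + p + 6*g)*(-4))/4 = (350 - 70*(-12 - 24*g - 4*p))/4 = (350 + (840 + 280*p + 1680*g))/4 = (1190 + 280*p + 1680*g)/4 = 595/2 + 70*p + 420*g)
(G + r(3, 35))*(-386) = (626 + (595/2 + 70*35 + 420*3))*(-386) = (626 + (595/2 + 2450 + 1260))*(-386) = (626 + 8015/2)*(-386) = (9267/2)*(-386) = -1788531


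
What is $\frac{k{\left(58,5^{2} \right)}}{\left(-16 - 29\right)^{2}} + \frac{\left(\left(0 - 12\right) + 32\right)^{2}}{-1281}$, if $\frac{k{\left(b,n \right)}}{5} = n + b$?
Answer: $- \frac{18559}{172935} \approx -0.10732$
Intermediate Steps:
$k{\left(b,n \right)} = 5 b + 5 n$ ($k{\left(b,n \right)} = 5 \left(n + b\right) = 5 \left(b + n\right) = 5 b + 5 n$)
$\frac{k{\left(58,5^{2} \right)}}{\left(-16 - 29\right)^{2}} + \frac{\left(\left(0 - 12\right) + 32\right)^{2}}{-1281} = \frac{5 \cdot 58 + 5 \cdot 5^{2}}{\left(-16 - 29\right)^{2}} + \frac{\left(\left(0 - 12\right) + 32\right)^{2}}{-1281} = \frac{290 + 5 \cdot 25}{\left(-45\right)^{2}} + \left(\left(0 - 12\right) + 32\right)^{2} \left(- \frac{1}{1281}\right) = \frac{290 + 125}{2025} + \left(-12 + 32\right)^{2} \left(- \frac{1}{1281}\right) = 415 \cdot \frac{1}{2025} + 20^{2} \left(- \frac{1}{1281}\right) = \frac{83}{405} + 400 \left(- \frac{1}{1281}\right) = \frac{83}{405} - \frac{400}{1281} = - \frac{18559}{172935}$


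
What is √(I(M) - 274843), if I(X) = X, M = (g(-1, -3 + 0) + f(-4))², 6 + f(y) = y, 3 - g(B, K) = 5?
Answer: I*√274699 ≈ 524.12*I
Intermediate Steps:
g(B, K) = -2 (g(B, K) = 3 - 1*5 = 3 - 5 = -2)
f(y) = -6 + y
M = 144 (M = (-2 + (-6 - 4))² = (-2 - 10)² = (-12)² = 144)
√(I(M) - 274843) = √(144 - 274843) = √(-274699) = I*√274699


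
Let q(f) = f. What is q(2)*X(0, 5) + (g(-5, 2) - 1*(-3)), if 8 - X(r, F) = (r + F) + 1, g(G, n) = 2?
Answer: 9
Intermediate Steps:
X(r, F) = 7 - F - r (X(r, F) = 8 - ((r + F) + 1) = 8 - ((F + r) + 1) = 8 - (1 + F + r) = 8 + (-1 - F - r) = 7 - F - r)
q(2)*X(0, 5) + (g(-5, 2) - 1*(-3)) = 2*(7 - 1*5 - 1*0) + (2 - 1*(-3)) = 2*(7 - 5 + 0) + (2 + 3) = 2*2 + 5 = 4 + 5 = 9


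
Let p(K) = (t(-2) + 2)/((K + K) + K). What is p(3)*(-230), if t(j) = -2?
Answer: 0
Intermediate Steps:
p(K) = 0 (p(K) = (-2 + 2)/((K + K) + K) = 0/(2*K + K) = 0/((3*K)) = 0*(1/(3*K)) = 0)
p(3)*(-230) = 0*(-230) = 0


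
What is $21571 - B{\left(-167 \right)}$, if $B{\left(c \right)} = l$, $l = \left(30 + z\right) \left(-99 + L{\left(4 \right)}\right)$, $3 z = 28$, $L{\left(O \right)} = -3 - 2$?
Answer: $\frac{76985}{3} \approx 25662.0$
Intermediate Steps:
$L{\left(O \right)} = -5$
$z = \frac{28}{3}$ ($z = \frac{1}{3} \cdot 28 = \frac{28}{3} \approx 9.3333$)
$l = - \frac{12272}{3}$ ($l = \left(30 + \frac{28}{3}\right) \left(-99 - 5\right) = \frac{118}{3} \left(-104\right) = - \frac{12272}{3} \approx -4090.7$)
$B{\left(c \right)} = - \frac{12272}{3}$
$21571 - B{\left(-167 \right)} = 21571 - - \frac{12272}{3} = 21571 + \frac{12272}{3} = \frac{76985}{3}$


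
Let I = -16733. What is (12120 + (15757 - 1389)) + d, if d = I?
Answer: 9755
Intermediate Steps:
d = -16733
(12120 + (15757 - 1389)) + d = (12120 + (15757 - 1389)) - 16733 = (12120 + 14368) - 16733 = 26488 - 16733 = 9755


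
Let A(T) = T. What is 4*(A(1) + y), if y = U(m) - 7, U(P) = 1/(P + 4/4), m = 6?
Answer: -164/7 ≈ -23.429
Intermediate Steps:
U(P) = 1/(1 + P) (U(P) = 1/(P + 4*(1/4)) = 1/(P + 1) = 1/(1 + P))
y = -48/7 (y = 1/(1 + 6) - 7 = 1/7 - 7 = -48/7 ≈ -6.8571)
4*(A(1) + y) = 4*(1 - 48/7) = 4*(-41/7) = -164/7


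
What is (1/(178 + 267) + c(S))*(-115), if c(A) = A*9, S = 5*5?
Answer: -2302898/89 ≈ -25875.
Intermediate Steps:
S = 25
c(A) = 9*A
(1/(178 + 267) + c(S))*(-115) = (1/(178 + 267) + 9*25)*(-115) = (1/445 + 225)*(-115) = (100126/445)*(-115) = -2302898/89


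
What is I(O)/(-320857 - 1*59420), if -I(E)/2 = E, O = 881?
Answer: 1762/380277 ≈ 0.0046335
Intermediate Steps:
I(E) = -2*E
I(O)/(-320857 - 1*59420) = (-2*881)/(-320857 - 1*59420) = -1762/(-320857 - 59420) = -1762/(-380277) = -1762*(-1/380277) = 1762/380277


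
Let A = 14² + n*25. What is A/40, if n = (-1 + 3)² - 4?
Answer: 49/10 ≈ 4.9000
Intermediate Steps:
n = 0 (n = 2² - 4 = 4 - 4 = 0)
A = 196 (A = 14² + 0*25 = 196 + 0 = 196)
A/40 = 196/40 = 196*(1/40) = 49/10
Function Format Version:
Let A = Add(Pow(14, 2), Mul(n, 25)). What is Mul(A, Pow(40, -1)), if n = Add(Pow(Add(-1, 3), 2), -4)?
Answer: Rational(49, 10) ≈ 4.9000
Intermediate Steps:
n = 0 (n = Add(Pow(2, 2), -4) = Add(4, -4) = 0)
A = 196 (A = Add(Pow(14, 2), Mul(0, 25)) = Add(196, 0) = 196)
Mul(A, Pow(40, -1)) = Mul(196, Pow(40, -1)) = Mul(196, Rational(1, 40)) = Rational(49, 10)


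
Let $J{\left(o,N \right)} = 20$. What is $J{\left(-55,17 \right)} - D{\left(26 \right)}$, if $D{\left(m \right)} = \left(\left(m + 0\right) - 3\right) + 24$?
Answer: $-27$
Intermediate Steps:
$D{\left(m \right)} = 21 + m$ ($D{\left(m \right)} = \left(m - 3\right) + 24 = \left(-3 + m\right) + 24 = 21 + m$)
$J{\left(-55,17 \right)} - D{\left(26 \right)} = 20 - \left(21 + 26\right) = 20 - 47 = -27$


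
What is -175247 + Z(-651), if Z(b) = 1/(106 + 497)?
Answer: -105673940/603 ≈ -1.7525e+5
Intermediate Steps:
Z(b) = 1/603
-175247 + Z(-651) = -175247 + 1/603 = -105673940/603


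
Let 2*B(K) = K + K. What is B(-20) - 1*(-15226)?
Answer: 15206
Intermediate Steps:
B(K) = K (B(K) = (K + K)/2 = (2*K)/2 = K)
B(-20) - 1*(-15226) = -20 - 1*(-15226) = -20 + 15226 = 15206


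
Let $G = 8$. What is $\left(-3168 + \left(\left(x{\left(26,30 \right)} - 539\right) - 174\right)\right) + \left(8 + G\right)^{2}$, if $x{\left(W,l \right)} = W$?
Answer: $-3599$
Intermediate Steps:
$\left(-3168 + \left(\left(x{\left(26,30 \right)} - 539\right) - 174\right)\right) + \left(8 + G\right)^{2} = \left(-3168 + \left(\left(26 - 539\right) - 174\right)\right) + \left(8 + 8\right)^{2} = \left(-3168 - 687\right) + 16^{2} = \left(-3168 - 687\right) + 256 = -3855 + 256 = -3599$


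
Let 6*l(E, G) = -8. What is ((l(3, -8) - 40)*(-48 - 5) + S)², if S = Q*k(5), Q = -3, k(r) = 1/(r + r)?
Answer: 4317935521/900 ≈ 4.7977e+6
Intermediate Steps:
l(E, G) = -4/3 (l(E, G) = (⅙)*(-8) = -4/3)
k(r) = 1/(2*r)
S = -3/10 (S = -3/(2*5) = -3*⅒ = -3/10 ≈ -0.30000)
((l(3, -8) - 40)*(-48 - 5) + S)² = ((-4/3 - 40)*(-48 - 5) - 3/10)² = (-124/3*(-53) - 3/10)² = (6572/3 - 3/10)² = (65711/30)² = 4317935521/900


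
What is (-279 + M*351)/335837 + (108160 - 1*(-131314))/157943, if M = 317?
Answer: 97954007422/53043103291 ≈ 1.8467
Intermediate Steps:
(-279 + M*351)/335837 + (108160 - 1*(-131314))/157943 = (-279 + 317*351)/335837 + (108160 - 1*(-131314))/157943 = (-279 + 111267)*(1/335837) + (108160 + 131314)*(1/157943) = 110988*(1/335837) + 239474*(1/157943) = 110988/335837 + 239474/157943 = 97954007422/53043103291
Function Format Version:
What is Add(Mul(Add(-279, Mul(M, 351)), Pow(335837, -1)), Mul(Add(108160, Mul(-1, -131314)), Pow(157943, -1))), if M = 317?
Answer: Rational(97954007422, 53043103291) ≈ 1.8467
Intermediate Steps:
Add(Mul(Add(-279, Mul(M, 351)), Pow(335837, -1)), Mul(Add(108160, Mul(-1, -131314)), Pow(157943, -1))) = Add(Mul(Add(-279, Mul(317, 351)), Pow(335837, -1)), Mul(Add(108160, Mul(-1, -131314)), Pow(157943, -1))) = Add(Mul(Add(-279, 111267), Rational(1, 335837)), Mul(Add(108160, 131314), Rational(1, 157943))) = Add(Mul(110988, Rational(1, 335837)), Mul(239474, Rational(1, 157943))) = Add(Rational(110988, 335837), Rational(239474, 157943)) = Rational(97954007422, 53043103291)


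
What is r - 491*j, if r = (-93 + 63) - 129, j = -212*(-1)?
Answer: -104251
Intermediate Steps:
j = 212
r = -159 (r = -30 - 129 = -159)
r - 491*j = -159 - 491*212 = -159 - 104092 = -104251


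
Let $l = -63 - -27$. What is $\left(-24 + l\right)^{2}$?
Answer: $3600$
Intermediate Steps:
$l = -36$ ($l = -63 + 27 = -36$)
$\left(-24 + l\right)^{2} = \left(-24 - 36\right)^{2} = \left(-60\right)^{2} = 3600$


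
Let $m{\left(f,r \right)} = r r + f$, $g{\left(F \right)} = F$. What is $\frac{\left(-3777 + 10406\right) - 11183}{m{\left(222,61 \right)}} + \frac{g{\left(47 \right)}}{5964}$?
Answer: $- \frac{26974735}{23516052} \approx -1.1471$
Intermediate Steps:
$m{\left(f,r \right)} = f + r^{2}$ ($m{\left(f,r \right)} = r^{2} + f = f + r^{2}$)
$\frac{\left(-3777 + 10406\right) - 11183}{m{\left(222,61 \right)}} + \frac{g{\left(47 \right)}}{5964} = \frac{\left(-3777 + 10406\right) - 11183}{222 + 61^{2}} + \frac{47}{5964} = \frac{6629 - 11183}{222 + 3721} + 47 \cdot \frac{1}{5964} = - \frac{4554}{3943} + \frac{47}{5964} = - \frac{26974735}{23516052}$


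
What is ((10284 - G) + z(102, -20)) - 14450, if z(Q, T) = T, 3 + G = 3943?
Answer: -8126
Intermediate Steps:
G = 3940 (G = -3 + 3943 = 3940)
((10284 - G) + z(102, -20)) - 14450 = ((10284 - 1*3940) - 20) - 14450 = ((10284 - 3940) - 20) - 14450 = (6344 - 20) - 14450 = 6324 - 14450 = -8126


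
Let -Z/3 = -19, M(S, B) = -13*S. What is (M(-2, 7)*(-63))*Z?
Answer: -93366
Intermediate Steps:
Z = 57 (Z = -3*(-19) = 57)
(M(-2, 7)*(-63))*Z = (-13*(-2)*(-63))*57 = (26*(-63))*57 = -1638*57 = -93366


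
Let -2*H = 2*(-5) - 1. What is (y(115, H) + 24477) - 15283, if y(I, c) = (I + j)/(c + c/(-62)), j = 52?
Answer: 6189882/671 ≈ 9224.9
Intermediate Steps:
H = 11/2 (H = -(2*(-5) - 1)/2 = -(-10 - 1)/2 = -1/2*(-11) = 11/2 ≈ 5.5000)
y(I, c) = 62*(52 + I)/(61*c) (y(I, c) = (I + 52)/(c + c/(-62)) = (52 + I)/(c + c*(-1/62)) = (52 + I)/(c - c/62) = (52 + I)/((61*c/62)) = (52 + I)*(62/(61*c)) = 62*(52 + I)/(61*c))
(y(115, H) + 24477) - 15283 = (62*(52 + 115)/(61*(11/2)) + 24477) - 15283 = ((62/61)*(2/11)*167 + 24477) - 15283 = (20708/671 + 24477) - 15283 = 16444775/671 - 15283 = 6189882/671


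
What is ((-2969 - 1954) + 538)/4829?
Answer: -4385/4829 ≈ -0.90806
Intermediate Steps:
((-2969 - 1954) + 538)/4829 = (-4923 + 538)*(1/4829) = -4385*1/4829 = -4385/4829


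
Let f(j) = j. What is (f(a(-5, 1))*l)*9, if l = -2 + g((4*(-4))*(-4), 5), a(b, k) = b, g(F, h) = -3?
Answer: 225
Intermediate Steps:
l = -5 (l = -2 - 3 = -5)
(f(a(-5, 1))*l)*9 = -5*(-5)*9 = 25*9 = 225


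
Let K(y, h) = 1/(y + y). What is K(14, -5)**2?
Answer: 1/784 ≈ 0.0012755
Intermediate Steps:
K(y, h) = 1/(2*y)
K(14, -5)**2 = ((1/2)/14)**2 = ((1/2)*(1/14))**2 = (1/28)**2 = 1/784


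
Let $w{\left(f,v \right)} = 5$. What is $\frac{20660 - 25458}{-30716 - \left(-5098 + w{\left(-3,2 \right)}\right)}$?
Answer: $\frac{4798}{25623} \approx 0.18725$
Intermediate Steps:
$\frac{20660 - 25458}{-30716 - \left(-5098 + w{\left(-3,2 \right)}\right)} = \frac{20660 - 25458}{-30716 + \left(\left(10 - 5\right) + 48 \cdot 106\right)} = - \frac{4798}{-30716 + \left(\left(10 - 5\right) + 5088\right)} = - \frac{4798}{-30716 + \left(5 + 5088\right)} = - \frac{4798}{-30716 + 5093} = - \frac{4798}{-25623} = \left(-4798\right) \left(- \frac{1}{25623}\right) = \frac{4798}{25623}$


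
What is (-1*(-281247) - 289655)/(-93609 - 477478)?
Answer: 8408/571087 ≈ 0.014723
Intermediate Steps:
(-1*(-281247) - 289655)/(-93609 - 477478) = (281247 - 289655)/(-571087) = -8408*(-1/571087) = 8408/571087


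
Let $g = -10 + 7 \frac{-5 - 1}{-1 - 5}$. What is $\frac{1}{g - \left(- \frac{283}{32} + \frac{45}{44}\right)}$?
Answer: $\frac{352}{1697} \approx 0.20742$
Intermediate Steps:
$g = -3$ ($g = -10 + 7 \left(- \frac{6}{-6}\right) = -10 + 7 \left(\left(-6\right) \left(- \frac{1}{6}\right)\right) = -10 + 7 \cdot 1 = -10 + 7 = -3$)
$\frac{1}{g - \left(- \frac{283}{32} + \frac{45}{44}\right)} = \frac{1}{-3 - \left(- \frac{283}{32} + \frac{45}{44}\right)} = \frac{1}{-3 - - \frac{2753}{352}} = \frac{1}{-3 + \left(\frac{283}{32} - \frac{45}{44}\right)} = \frac{1}{-3 + \frac{2753}{352}} = \frac{1}{\frac{1697}{352}} = \frac{352}{1697}$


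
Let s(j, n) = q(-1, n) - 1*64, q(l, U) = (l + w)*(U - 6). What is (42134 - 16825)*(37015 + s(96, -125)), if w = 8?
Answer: 911984506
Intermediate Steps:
q(l, U) = (-6 + U)*(8 + l) (q(l, U) = (l + 8)*(U - 6) = (8 + l)*(-6 + U) = (-6 + U)*(8 + l))
s(j, n) = -106 + 7*n (s(j, n) = (-48 - 6*(-1) + 8*n + n*(-1)) - 1*64 = (-48 + 6 + 8*n - n) - 64 = (-42 + 7*n) - 64 = -106 + 7*n)
(42134 - 16825)*(37015 + s(96, -125)) = (42134 - 16825)*(37015 + (-106 + 7*(-125))) = 25309*(37015 + (-106 - 875)) = 25309*(37015 - 981) = 25309*36034 = 911984506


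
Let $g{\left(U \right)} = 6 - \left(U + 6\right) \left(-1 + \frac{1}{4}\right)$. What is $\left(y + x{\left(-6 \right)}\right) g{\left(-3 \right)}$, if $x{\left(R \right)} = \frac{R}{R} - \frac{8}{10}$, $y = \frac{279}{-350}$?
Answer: $- \frac{6897}{1400} \approx -4.9264$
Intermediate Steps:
$g{\left(U \right)} = \frac{21}{2} + \frac{3 U}{4}$ ($g{\left(U \right)} = 6 - \left(6 + U\right) \left(-1 + \frac{1}{4}\right) = 6 - \left(6 + U\right) \left(- \frac{3}{4}\right) = 6 - \left(- \frac{9}{2} - \frac{3 U}{4}\right) = 6 + \left(\frac{9}{2} + \frac{3 U}{4}\right) = \frac{21}{2} + \frac{3 U}{4}$)
$y = - \frac{279}{350}$ ($y = 279 \left(- \frac{1}{350}\right) = - \frac{279}{350} \approx -0.79714$)
$x{\left(R \right)} = \frac{1}{5}$ ($x{\left(R \right)} = 1 - \frac{4}{5} = \frac{1}{5}$)
$\left(y + x{\left(-6 \right)}\right) g{\left(-3 \right)} = \left(- \frac{279}{350} + \frac{1}{5}\right) \left(\frac{21}{2} + \frac{3}{4} \left(-3\right)\right) = - \frac{209 \left(\frac{21}{2} - \frac{9}{4}\right)}{350} = \left(- \frac{209}{350}\right) \frac{33}{4} = - \frac{6897}{1400}$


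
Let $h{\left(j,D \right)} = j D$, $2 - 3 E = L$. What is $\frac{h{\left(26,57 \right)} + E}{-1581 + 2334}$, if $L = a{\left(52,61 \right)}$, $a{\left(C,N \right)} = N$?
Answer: $\frac{4387}{2259} \approx 1.942$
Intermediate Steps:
$L = 61$
$E = - \frac{59}{3}$ ($E = \frac{2}{3} - \frac{61}{3} = - \frac{59}{3} \approx -19.667$)
$h{\left(j,D \right)} = D j$
$\frac{h{\left(26,57 \right)} + E}{-1581 + 2334} = \frac{57 \cdot 26 - \frac{59}{3}}{-1581 + 2334} = \frac{1482 - \frac{59}{3}}{753} = \frac{4387}{3} \cdot \frac{1}{753} = \frac{4387}{2259}$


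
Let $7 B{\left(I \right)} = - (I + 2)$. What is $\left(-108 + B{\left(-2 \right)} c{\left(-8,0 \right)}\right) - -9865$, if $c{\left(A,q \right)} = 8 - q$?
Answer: $9757$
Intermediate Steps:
$B{\left(I \right)} = - \frac{2}{7} - \frac{I}{7}$ ($B{\left(I \right)} = \frac{\left(-1\right) \left(I + 2\right)}{7} = \frac{\left(-1\right) \left(2 + I\right)}{7} = \frac{-2 - I}{7} = - \frac{2}{7} - \frac{I}{7}$)
$\left(-108 + B{\left(-2 \right)} c{\left(-8,0 \right)}\right) - -9865 = \left(-108 + \left(- \frac{2}{7} - - \frac{2}{7}\right) \left(8 - 0\right)\right) - -9865 = \left(-108 + \left(- \frac{2}{7} + \frac{2}{7}\right) \left(8 + 0\right)\right) + 9865 = \left(-108 + 0 \cdot 8\right) + 9865 = \left(-108 + 0\right) + 9865 = -108 + 9865 = 9757$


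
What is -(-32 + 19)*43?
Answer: 559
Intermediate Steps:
-(-32 + 19)*43 = -(-13)*43 = -1*(-559) = 559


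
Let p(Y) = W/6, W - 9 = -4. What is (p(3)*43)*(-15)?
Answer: -1075/2 ≈ -537.50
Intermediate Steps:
W = 5 (W = 9 - 4 = 5)
p(Y) = ⅚ (p(Y) = 5/6 = 5*(⅙) = ⅚)
(p(3)*43)*(-15) = ((⅚)*43)*(-15) = (215/6)*(-15) = -1075/2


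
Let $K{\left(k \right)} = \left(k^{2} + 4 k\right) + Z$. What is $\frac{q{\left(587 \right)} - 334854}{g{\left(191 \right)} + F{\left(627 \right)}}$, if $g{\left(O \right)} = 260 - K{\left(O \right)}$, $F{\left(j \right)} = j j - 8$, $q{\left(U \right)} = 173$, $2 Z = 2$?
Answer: $- \frac{334681}{356135} \approx -0.93976$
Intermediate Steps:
$Z = 1$ ($Z = \frac{1}{2} \cdot 2 = 1$)
$K{\left(k \right)} = 1 + k^{2} + 4 k$ ($K{\left(k \right)} = \left(k^{2} + 4 k\right) + 1 = 1 + k^{2} + 4 k$)
$F{\left(j \right)} = -8 + j^{2}$ ($F{\left(j \right)} = j^{2} - 8 = -8 + j^{2}$)
$g{\left(O \right)} = 259 - O^{2} - 4 O$ ($g{\left(O \right)} = 260 - \left(1 + O^{2} + 4 O\right) = 259 - O^{2} - 4 O$)
$\frac{q{\left(587 \right)} - 334854}{g{\left(191 \right)} + F{\left(627 \right)}} = \frac{173 - 334854}{\left(259 - 191^{2} - 764\right) - \left(8 - 627^{2}\right)} = - \frac{334681}{\left(259 - 36481 - 764\right) + \left(-8 + 393129\right)} = - \frac{334681}{\left(259 - 36481 - 764\right) + 393121} = - \frac{334681}{-36986 + 393121} = - \frac{334681}{356135}$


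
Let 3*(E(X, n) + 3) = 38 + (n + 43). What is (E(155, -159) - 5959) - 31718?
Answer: -37706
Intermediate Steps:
E(X, n) = 24 + n/3 (E(X, n) = -3 + (38 + (n + 43))/3 = -3 + (38 + (43 + n))/3 = -3 + (81 + n)/3 = -3 + (27 + n/3) = 24 + n/3)
(E(155, -159) - 5959) - 31718 = ((24 + (⅓)*(-159)) - 5959) - 31718 = ((24 - 53) - 5959) - 31718 = (-29 - 5959) - 31718 = -5988 - 31718 = -37706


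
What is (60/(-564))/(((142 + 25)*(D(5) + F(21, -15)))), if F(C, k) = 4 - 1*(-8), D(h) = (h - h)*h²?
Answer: -5/94188 ≈ -5.3085e-5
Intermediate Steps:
D(h) = 0 (D(h) = 0*h² = 0)
F(C, k) = 12 (F(C, k) = 4 + 8 = 12)
(60/(-564))/(((142 + 25)*(D(5) + F(21, -15)))) = (60/(-564))/(((142 + 25)*(0 + 12))) = (60*(-1/564))/((167*12)) = -5/47/2004 = -5/47*1/2004 = -5/94188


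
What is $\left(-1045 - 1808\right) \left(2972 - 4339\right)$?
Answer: $3900051$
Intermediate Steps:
$\left(-1045 - 1808\right) \left(2972 - 4339\right) = - 2853 \left(2972 - 4339\right) = \left(-2853\right) \left(-1367\right) = 3900051$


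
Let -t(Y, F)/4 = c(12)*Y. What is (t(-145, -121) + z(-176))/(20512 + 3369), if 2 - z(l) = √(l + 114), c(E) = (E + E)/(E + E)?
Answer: 582/23881 - I*√62/23881 ≈ 0.024371 - 0.00032972*I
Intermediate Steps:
c(E) = 1 (c(E) = (2*E)/((2*E)) = (2*E)*(1/(2*E)) = 1)
z(l) = 2 - √(114 + l) (z(l) = 2 - √(l + 114) = 2 - √(114 + l))
t(Y, F) = -4*Y
(t(-145, -121) + z(-176))/(20512 + 3369) = (-4*(-145) + (2 - √(114 - 176)))/(20512 + 3369) = (580 + (2 - √(-62)))/23881 = (580 + (2 - I*√62))*(1/23881) = (582 - I*√62)*(1/23881) = 582/23881 - I*√62/23881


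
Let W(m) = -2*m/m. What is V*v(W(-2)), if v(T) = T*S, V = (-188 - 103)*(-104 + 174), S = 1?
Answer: 40740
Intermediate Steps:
V = -20370 (V = -291*70 = -20370)
W(m) = -2 (W(m) = -2*1 = -2)
v(T) = T (v(T) = T*1 = T)
V*v(W(-2)) = -20370*(-2) = 40740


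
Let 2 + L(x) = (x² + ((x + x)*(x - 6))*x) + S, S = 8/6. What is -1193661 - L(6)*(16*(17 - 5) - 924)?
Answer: -1167797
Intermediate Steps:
S = 4/3 (S = 8*(⅙) = 4/3 ≈ 1.3333)
L(x) = -⅔ + x² + 2*x²*(-6 + x) (L(x) = -2 + ((x² + ((x + x)*(x - 6))*x) + 4/3) = -2 + ((x² + ((2*x)*(-6 + x))*x) + 4/3) = -2 + ((x² + (2*x*(-6 + x))*x) + 4/3) = -2 + ((x² + 2*x²*(-6 + x)) + 4/3) = -2 + (4/3 + x² + 2*x²*(-6 + x)) = -⅔ + x² + 2*x²*(-6 + x))
-1193661 - L(6)*(16*(17 - 5) - 924) = -1193661 - (-⅔ - 11*6² + 2*6³)*(16*(17 - 5) - 924) = -1193661 - (-⅔ - 11*36 + 2*216)*(16*12 - 924) = -1193661 - (-⅔ - 396 + 432)*(192 - 924) = -1193661 - 106*(-732)/3 = -1193661 - 1*(-25864) = -1193661 + 25864 = -1167797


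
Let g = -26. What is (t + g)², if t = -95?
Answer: 14641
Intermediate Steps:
(t + g)² = (-95 - 26)² = (-121)² = 14641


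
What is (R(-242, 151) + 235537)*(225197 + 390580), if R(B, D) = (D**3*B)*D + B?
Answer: -77472185276679219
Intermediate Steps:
R(B, D) = B + B*D**4 (R(B, D) = (B*D**3)*D + B = B*D**4 + B = B + B*D**4)
(R(-242, 151) + 235537)*(225197 + 390580) = (-242*(1 + 151**4) + 235537)*(225197 + 390580) = (-242*(1 + 519885601) + 235537)*615777 = (-242*519885602 + 235537)*615777 = (-125812315684 + 235537)*615777 = -125812080147*615777 = -77472185276679219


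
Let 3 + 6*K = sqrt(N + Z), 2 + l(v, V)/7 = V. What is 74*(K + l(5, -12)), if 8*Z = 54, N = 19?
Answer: -7289 + 37*sqrt(103)/6 ≈ -7226.4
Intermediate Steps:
Z = 27/4 (Z = (1/8)*54 = 27/4 ≈ 6.7500)
l(v, V) = -14 + 7*V
K = -1/2 + sqrt(103)/12 (K = -1/2 + sqrt(19 + 27/4)/6 = -1/2 + sqrt(103/4)/6 = -1/2 + (sqrt(103)/2)/6 = -1/2 + sqrt(103)/12 ≈ 0.34574)
74*(K + l(5, -12)) = 74*((-1/2 + sqrt(103)/12) + (-14 + 7*(-12))) = 74*((-1/2 + sqrt(103)/12) + (-14 - 84)) = 74*((-1/2 + sqrt(103)/12) - 98) = 74*(-197/2 + sqrt(103)/12) = -7289 + 37*sqrt(103)/6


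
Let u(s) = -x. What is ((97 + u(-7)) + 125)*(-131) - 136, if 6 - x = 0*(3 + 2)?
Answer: -28432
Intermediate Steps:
x = 6 (x = 6 - 0*(3 + 2) = 6 - 0*5 = 6 - 1*0 = 6 + 0 = 6)
u(s) = -6 (u(s) = -1*6 = -6)
((97 + u(-7)) + 125)*(-131) - 136 = ((97 - 6) + 125)*(-131) - 136 = (91 + 125)*(-131) - 136 = 216*(-131) - 136 = -28296 - 136 = -28432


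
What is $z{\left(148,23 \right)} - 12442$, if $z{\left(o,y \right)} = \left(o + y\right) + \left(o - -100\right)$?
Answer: $-12023$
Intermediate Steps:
$z{\left(o,y \right)} = 100 + y + 2 o$ ($z{\left(o,y \right)} = \left(o + y\right) + \left(o + 100\right) = \left(o + y\right) + \left(100 + o\right) = 100 + y + 2 o$)
$z{\left(148,23 \right)} - 12442 = \left(100 + 23 + 2 \cdot 148\right) - 12442 = \left(100 + 23 + 296\right) - 12442 = 419 - 12442 = -12023$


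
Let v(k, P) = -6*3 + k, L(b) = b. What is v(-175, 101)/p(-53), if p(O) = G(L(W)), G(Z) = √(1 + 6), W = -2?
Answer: -193*√7/7 ≈ -72.947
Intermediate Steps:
v(k, P) = -18 + k
G(Z) = √7
p(O) = √7
v(-175, 101)/p(-53) = (-18 - 175)/(√7) = -193*√7/7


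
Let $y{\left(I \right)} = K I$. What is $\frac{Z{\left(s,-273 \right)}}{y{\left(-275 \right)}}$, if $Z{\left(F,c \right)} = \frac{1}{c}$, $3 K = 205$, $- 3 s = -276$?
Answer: $\frac{1}{5130125} \approx 1.9493 \cdot 10^{-7}$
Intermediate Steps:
$s = 92$ ($s = \left(- \frac{1}{3}\right) \left(-276\right) = 92$)
$K = \frac{205}{3}$ ($K = \frac{1}{3} \cdot 205 = \frac{205}{3} \approx 68.333$)
$y{\left(I \right)} = \frac{205 I}{3}$
$\frac{Z{\left(s,-273 \right)}}{y{\left(-275 \right)}} = \frac{1}{\left(-273\right) \frac{205}{3} \left(-275\right)} = - \frac{1}{273 \left(- \frac{56375}{3}\right)} = \left(- \frac{1}{273}\right) \left(- \frac{3}{56375}\right) = \frac{1}{5130125}$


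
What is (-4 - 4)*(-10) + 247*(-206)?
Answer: -50802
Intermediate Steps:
(-4 - 4)*(-10) + 247*(-206) = -8*(-10) - 50882 = 80 - 50882 = -50802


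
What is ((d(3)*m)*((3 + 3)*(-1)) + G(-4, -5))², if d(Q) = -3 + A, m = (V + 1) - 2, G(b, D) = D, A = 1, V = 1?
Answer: 25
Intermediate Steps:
m = 0 (m = (1 + 1) - 2 = 2 - 2 = 0)
d(Q) = -2 (d(Q) = -3 + 1 = -2)
((d(3)*m)*((3 + 3)*(-1)) + G(-4, -5))² = ((-2*0)*((3 + 3)*(-1)) - 5)² = (0*(6*(-1)) - 5)² = (0*(-6) - 5)² = (0 - 5)² = (-5)² = 25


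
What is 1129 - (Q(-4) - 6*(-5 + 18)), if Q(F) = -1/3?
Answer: 3622/3 ≈ 1207.3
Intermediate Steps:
Q(F) = -⅓ (Q(F) = -1*⅓ = -⅓)
1129 - (Q(-4) - 6*(-5 + 18)) = 1129 - (-⅓ - 6*(-5 + 18)) = 1129 - (-⅓ - 6*13) = 1129 - (-⅓ - 78) = 1129 - 1*(-235/3) = 1129 + 235/3 = 3622/3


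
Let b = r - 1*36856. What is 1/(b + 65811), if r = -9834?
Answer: 1/19121 ≈ 5.2299e-5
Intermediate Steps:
b = -46690 (b = -9834 - 1*36856 = -9834 - 36856 = -46690)
1/(b + 65811) = 1/(-46690 + 65811) = 1/19121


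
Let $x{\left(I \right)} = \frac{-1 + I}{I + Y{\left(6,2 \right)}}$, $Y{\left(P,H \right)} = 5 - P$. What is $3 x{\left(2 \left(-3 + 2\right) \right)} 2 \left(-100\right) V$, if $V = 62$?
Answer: $-37200$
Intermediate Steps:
$x{\left(I \right)} = 1$ ($x{\left(I \right)} = \frac{-1 + I}{I + \left(5 - 6\right)} = \frac{-1 + I}{I - 1} = \frac{-1 + I}{-1 + I} = 1$)
$3 x{\left(2 \left(-3 + 2\right) \right)} 2 \left(-100\right) V = 3 \cdot 1 \cdot 2 \left(-100\right) 62 = 3 \cdot 2 \left(-100\right) 62 = 6 \left(-100\right) 62 = \left(-600\right) 62 = -37200$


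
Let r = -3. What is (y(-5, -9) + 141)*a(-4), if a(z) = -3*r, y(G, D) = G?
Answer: 1224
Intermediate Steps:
a(z) = 9 (a(z) = -3*(-3) = 9)
(y(-5, -9) + 141)*a(-4) = (-5 + 141)*9 = 136*9 = 1224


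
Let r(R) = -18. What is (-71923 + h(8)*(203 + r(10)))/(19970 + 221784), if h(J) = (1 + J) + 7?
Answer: -68963/241754 ≈ -0.28526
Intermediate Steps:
h(J) = 8 + J
(-71923 + h(8)*(203 + r(10)))/(19970 + 221784) = (-71923 + (8 + 8)*(203 - 18))/(19970 + 221784) = (-71923 + 16*185)/241754 = (-71923 + 2960)*(1/241754) = -68963*1/241754 = -68963/241754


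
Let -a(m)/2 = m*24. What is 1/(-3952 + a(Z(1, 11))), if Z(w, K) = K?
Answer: -1/4480 ≈ -0.00022321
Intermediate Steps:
a(m) = -48*m (a(m) = -2*m*24 = -48*m)
1/(-3952 + a(Z(1, 11))) = 1/(-3952 - 48*11) = 1/(-3952 - 528) = 1/(-4480) = -1/4480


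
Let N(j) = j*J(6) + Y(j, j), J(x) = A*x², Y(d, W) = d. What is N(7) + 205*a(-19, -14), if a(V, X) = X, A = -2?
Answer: -3367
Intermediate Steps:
J(x) = -2*x²
N(j) = -71*j (N(j) = j*(-2*6²) + j = j*(-2*36) + j = j*(-72) + j = -72*j + j = -71*j)
N(7) + 205*a(-19, -14) = -71*7 + 205*(-14) = -497 - 2870 = -3367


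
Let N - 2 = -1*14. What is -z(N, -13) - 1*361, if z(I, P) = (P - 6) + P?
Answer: -329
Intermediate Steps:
N = -12 (N = 2 - 1*14 = 2 - 14 = -12)
z(I, P) = -6 + 2*P (z(I, P) = (-6 + P) + P = -6 + 2*P)
-z(N, -13) - 1*361 = -(-6 + 2*(-13)) - 1*361 = -(-6 - 26) - 361 = -1*(-32) - 361 = 32 - 361 = -329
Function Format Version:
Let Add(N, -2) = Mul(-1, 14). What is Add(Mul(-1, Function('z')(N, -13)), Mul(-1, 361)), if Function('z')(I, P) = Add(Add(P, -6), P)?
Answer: -329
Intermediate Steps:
N = -12 (N = Add(2, Mul(-1, 14)) = Add(2, -14) = -12)
Function('z')(I, P) = Add(-6, Mul(2, P)) (Function('z')(I, P) = Add(Add(-6, P), P) = Add(-6, Mul(2, P)))
Add(Mul(-1, Function('z')(N, -13)), Mul(-1, 361)) = Add(Mul(-1, Add(-6, Mul(2, -13))), Mul(-1, 361)) = Add(Mul(-1, Add(-6, -26)), -361) = Add(Mul(-1, -32), -361) = Add(32, -361) = -329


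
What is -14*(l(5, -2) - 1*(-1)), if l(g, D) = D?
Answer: 14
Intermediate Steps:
-14*(l(5, -2) - 1*(-1)) = -14*(-2 - 1*(-1)) = -14*(-2 + 1) = -14*(-1) = 14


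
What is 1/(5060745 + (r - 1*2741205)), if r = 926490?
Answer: 1/3246030 ≈ 3.0807e-7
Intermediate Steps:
1/(5060745 + (r - 1*2741205)) = 1/(5060745 + (926490 - 1*2741205)) = 1/(5060745 + (926490 - 2741205)) = 1/(5060745 - 1814715) = 1/3246030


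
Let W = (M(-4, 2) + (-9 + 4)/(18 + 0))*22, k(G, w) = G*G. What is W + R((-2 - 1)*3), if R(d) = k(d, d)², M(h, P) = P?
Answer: 59390/9 ≈ 6598.9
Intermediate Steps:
k(G, w) = G²
R(d) = d⁴ (R(d) = (d²)² = d⁴)
W = 341/9 (W = (2 + (-9 + 4)/(18 + 0))*22 = (2 - 5/18)*22 = (31/18)*22 = 341/9 ≈ 37.889)
W + R((-2 - 1)*3) = 341/9 + ((-2 - 1)*3)⁴ = 341/9 + (-3*3)⁴ = 341/9 + (-9)⁴ = 341/9 + 6561 = 59390/9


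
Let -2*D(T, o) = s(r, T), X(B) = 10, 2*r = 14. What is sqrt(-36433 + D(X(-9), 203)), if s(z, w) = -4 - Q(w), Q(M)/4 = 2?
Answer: I*sqrt(36427) ≈ 190.86*I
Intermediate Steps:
r = 7 (r = (1/2)*14 = 7)
Q(M) = 8 (Q(M) = 4*2 = 8)
s(z, w) = -12 (s(z, w) = -4 - 1*8 = -4 - 8 = -12)
D(T, o) = 6 (D(T, o) = -1/2*(-12) = 6)
sqrt(-36433 + D(X(-9), 203)) = sqrt(-36433 + 6) = sqrt(-36427) = I*sqrt(36427)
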